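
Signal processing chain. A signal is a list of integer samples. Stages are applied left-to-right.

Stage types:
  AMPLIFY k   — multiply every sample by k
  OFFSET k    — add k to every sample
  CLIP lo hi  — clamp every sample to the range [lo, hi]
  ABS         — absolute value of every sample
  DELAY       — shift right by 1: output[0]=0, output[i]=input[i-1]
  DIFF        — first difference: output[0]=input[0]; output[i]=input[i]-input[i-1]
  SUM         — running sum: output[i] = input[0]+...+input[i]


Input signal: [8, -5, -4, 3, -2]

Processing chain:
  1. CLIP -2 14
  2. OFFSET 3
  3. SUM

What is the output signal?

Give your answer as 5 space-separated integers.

Answer: 11 12 13 19 20

Derivation:
Input: [8, -5, -4, 3, -2]
Stage 1 (CLIP -2 14): clip(8,-2,14)=8, clip(-5,-2,14)=-2, clip(-4,-2,14)=-2, clip(3,-2,14)=3, clip(-2,-2,14)=-2 -> [8, -2, -2, 3, -2]
Stage 2 (OFFSET 3): 8+3=11, -2+3=1, -2+3=1, 3+3=6, -2+3=1 -> [11, 1, 1, 6, 1]
Stage 3 (SUM): sum[0..0]=11, sum[0..1]=12, sum[0..2]=13, sum[0..3]=19, sum[0..4]=20 -> [11, 12, 13, 19, 20]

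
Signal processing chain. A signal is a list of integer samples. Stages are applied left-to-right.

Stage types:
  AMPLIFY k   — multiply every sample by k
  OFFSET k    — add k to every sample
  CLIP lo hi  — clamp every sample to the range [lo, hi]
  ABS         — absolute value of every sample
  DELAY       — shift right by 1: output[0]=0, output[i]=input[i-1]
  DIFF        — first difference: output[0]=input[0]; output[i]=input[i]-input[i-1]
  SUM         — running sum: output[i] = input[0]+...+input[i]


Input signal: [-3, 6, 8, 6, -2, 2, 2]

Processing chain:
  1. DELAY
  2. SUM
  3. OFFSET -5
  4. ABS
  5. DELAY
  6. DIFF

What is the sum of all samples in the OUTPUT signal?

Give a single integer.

Input: [-3, 6, 8, 6, -2, 2, 2]
Stage 1 (DELAY): [0, -3, 6, 8, 6, -2, 2] = [0, -3, 6, 8, 6, -2, 2] -> [0, -3, 6, 8, 6, -2, 2]
Stage 2 (SUM): sum[0..0]=0, sum[0..1]=-3, sum[0..2]=3, sum[0..3]=11, sum[0..4]=17, sum[0..5]=15, sum[0..6]=17 -> [0, -3, 3, 11, 17, 15, 17]
Stage 3 (OFFSET -5): 0+-5=-5, -3+-5=-8, 3+-5=-2, 11+-5=6, 17+-5=12, 15+-5=10, 17+-5=12 -> [-5, -8, -2, 6, 12, 10, 12]
Stage 4 (ABS): |-5|=5, |-8|=8, |-2|=2, |6|=6, |12|=12, |10|=10, |12|=12 -> [5, 8, 2, 6, 12, 10, 12]
Stage 5 (DELAY): [0, 5, 8, 2, 6, 12, 10] = [0, 5, 8, 2, 6, 12, 10] -> [0, 5, 8, 2, 6, 12, 10]
Stage 6 (DIFF): s[0]=0, 5-0=5, 8-5=3, 2-8=-6, 6-2=4, 12-6=6, 10-12=-2 -> [0, 5, 3, -6, 4, 6, -2]
Output sum: 10

Answer: 10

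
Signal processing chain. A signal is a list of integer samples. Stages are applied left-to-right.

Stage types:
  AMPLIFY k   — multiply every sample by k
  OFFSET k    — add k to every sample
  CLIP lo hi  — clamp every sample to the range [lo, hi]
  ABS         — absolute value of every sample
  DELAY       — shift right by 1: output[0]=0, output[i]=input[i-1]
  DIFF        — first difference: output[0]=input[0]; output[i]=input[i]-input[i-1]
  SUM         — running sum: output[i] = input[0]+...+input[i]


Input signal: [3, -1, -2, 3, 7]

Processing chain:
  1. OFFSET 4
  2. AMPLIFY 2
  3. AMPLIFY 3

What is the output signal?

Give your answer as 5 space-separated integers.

Input: [3, -1, -2, 3, 7]
Stage 1 (OFFSET 4): 3+4=7, -1+4=3, -2+4=2, 3+4=7, 7+4=11 -> [7, 3, 2, 7, 11]
Stage 2 (AMPLIFY 2): 7*2=14, 3*2=6, 2*2=4, 7*2=14, 11*2=22 -> [14, 6, 4, 14, 22]
Stage 3 (AMPLIFY 3): 14*3=42, 6*3=18, 4*3=12, 14*3=42, 22*3=66 -> [42, 18, 12, 42, 66]

Answer: 42 18 12 42 66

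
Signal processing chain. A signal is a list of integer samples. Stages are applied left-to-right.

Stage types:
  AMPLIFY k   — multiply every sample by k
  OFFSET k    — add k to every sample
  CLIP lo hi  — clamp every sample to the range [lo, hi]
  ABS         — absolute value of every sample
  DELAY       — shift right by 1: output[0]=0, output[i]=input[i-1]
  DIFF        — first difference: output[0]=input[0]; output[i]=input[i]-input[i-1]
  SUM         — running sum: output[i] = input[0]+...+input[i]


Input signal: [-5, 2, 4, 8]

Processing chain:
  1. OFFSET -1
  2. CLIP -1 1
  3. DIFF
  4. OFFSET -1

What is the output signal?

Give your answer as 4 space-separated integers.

Answer: -2 1 -1 -1

Derivation:
Input: [-5, 2, 4, 8]
Stage 1 (OFFSET -1): -5+-1=-6, 2+-1=1, 4+-1=3, 8+-1=7 -> [-6, 1, 3, 7]
Stage 2 (CLIP -1 1): clip(-6,-1,1)=-1, clip(1,-1,1)=1, clip(3,-1,1)=1, clip(7,-1,1)=1 -> [-1, 1, 1, 1]
Stage 3 (DIFF): s[0]=-1, 1--1=2, 1-1=0, 1-1=0 -> [-1, 2, 0, 0]
Stage 4 (OFFSET -1): -1+-1=-2, 2+-1=1, 0+-1=-1, 0+-1=-1 -> [-2, 1, -1, -1]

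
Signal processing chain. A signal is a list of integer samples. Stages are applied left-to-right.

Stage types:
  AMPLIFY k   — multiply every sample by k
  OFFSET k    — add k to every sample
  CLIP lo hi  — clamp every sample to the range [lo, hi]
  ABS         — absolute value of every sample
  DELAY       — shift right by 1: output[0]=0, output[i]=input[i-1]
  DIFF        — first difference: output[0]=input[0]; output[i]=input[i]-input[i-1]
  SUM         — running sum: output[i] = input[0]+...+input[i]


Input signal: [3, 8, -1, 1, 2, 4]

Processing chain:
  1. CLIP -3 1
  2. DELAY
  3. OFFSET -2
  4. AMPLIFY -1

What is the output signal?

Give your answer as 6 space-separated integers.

Input: [3, 8, -1, 1, 2, 4]
Stage 1 (CLIP -3 1): clip(3,-3,1)=1, clip(8,-3,1)=1, clip(-1,-3,1)=-1, clip(1,-3,1)=1, clip(2,-3,1)=1, clip(4,-3,1)=1 -> [1, 1, -1, 1, 1, 1]
Stage 2 (DELAY): [0, 1, 1, -1, 1, 1] = [0, 1, 1, -1, 1, 1] -> [0, 1, 1, -1, 1, 1]
Stage 3 (OFFSET -2): 0+-2=-2, 1+-2=-1, 1+-2=-1, -1+-2=-3, 1+-2=-1, 1+-2=-1 -> [-2, -1, -1, -3, -1, -1]
Stage 4 (AMPLIFY -1): -2*-1=2, -1*-1=1, -1*-1=1, -3*-1=3, -1*-1=1, -1*-1=1 -> [2, 1, 1, 3, 1, 1]

Answer: 2 1 1 3 1 1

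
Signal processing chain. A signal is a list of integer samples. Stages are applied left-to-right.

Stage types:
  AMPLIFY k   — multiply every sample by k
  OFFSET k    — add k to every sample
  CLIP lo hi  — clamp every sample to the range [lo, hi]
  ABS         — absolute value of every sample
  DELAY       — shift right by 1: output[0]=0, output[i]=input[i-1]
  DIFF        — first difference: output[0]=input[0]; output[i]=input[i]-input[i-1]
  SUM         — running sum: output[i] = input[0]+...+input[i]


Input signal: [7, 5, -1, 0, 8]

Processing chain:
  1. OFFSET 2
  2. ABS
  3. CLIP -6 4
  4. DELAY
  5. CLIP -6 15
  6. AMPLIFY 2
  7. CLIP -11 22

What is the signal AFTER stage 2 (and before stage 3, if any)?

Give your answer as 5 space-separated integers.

Input: [7, 5, -1, 0, 8]
Stage 1 (OFFSET 2): 7+2=9, 5+2=7, -1+2=1, 0+2=2, 8+2=10 -> [9, 7, 1, 2, 10]
Stage 2 (ABS): |9|=9, |7|=7, |1|=1, |2|=2, |10|=10 -> [9, 7, 1, 2, 10]

Answer: 9 7 1 2 10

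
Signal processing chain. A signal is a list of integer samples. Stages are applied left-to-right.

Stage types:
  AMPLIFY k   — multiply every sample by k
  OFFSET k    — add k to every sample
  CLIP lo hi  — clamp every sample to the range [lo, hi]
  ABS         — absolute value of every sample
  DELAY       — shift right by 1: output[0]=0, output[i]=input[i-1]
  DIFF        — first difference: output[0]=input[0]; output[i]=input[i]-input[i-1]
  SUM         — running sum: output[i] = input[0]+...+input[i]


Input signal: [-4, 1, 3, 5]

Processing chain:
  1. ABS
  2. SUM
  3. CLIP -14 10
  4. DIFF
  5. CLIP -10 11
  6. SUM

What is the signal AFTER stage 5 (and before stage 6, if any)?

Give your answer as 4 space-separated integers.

Answer: 4 1 3 2

Derivation:
Input: [-4, 1, 3, 5]
Stage 1 (ABS): |-4|=4, |1|=1, |3|=3, |5|=5 -> [4, 1, 3, 5]
Stage 2 (SUM): sum[0..0]=4, sum[0..1]=5, sum[0..2]=8, sum[0..3]=13 -> [4, 5, 8, 13]
Stage 3 (CLIP -14 10): clip(4,-14,10)=4, clip(5,-14,10)=5, clip(8,-14,10)=8, clip(13,-14,10)=10 -> [4, 5, 8, 10]
Stage 4 (DIFF): s[0]=4, 5-4=1, 8-5=3, 10-8=2 -> [4, 1, 3, 2]
Stage 5 (CLIP -10 11): clip(4,-10,11)=4, clip(1,-10,11)=1, clip(3,-10,11)=3, clip(2,-10,11)=2 -> [4, 1, 3, 2]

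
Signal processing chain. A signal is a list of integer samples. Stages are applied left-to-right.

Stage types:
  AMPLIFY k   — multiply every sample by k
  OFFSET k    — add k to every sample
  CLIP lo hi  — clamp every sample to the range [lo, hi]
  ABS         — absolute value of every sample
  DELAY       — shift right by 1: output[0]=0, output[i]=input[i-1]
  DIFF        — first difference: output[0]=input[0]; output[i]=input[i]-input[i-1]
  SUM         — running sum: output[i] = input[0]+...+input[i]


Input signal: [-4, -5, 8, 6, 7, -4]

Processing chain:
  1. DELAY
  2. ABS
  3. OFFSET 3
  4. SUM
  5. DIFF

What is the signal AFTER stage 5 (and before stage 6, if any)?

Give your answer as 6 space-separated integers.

Input: [-4, -5, 8, 6, 7, -4]
Stage 1 (DELAY): [0, -4, -5, 8, 6, 7] = [0, -4, -5, 8, 6, 7] -> [0, -4, -5, 8, 6, 7]
Stage 2 (ABS): |0|=0, |-4|=4, |-5|=5, |8|=8, |6|=6, |7|=7 -> [0, 4, 5, 8, 6, 7]
Stage 3 (OFFSET 3): 0+3=3, 4+3=7, 5+3=8, 8+3=11, 6+3=9, 7+3=10 -> [3, 7, 8, 11, 9, 10]
Stage 4 (SUM): sum[0..0]=3, sum[0..1]=10, sum[0..2]=18, sum[0..3]=29, sum[0..4]=38, sum[0..5]=48 -> [3, 10, 18, 29, 38, 48]
Stage 5 (DIFF): s[0]=3, 10-3=7, 18-10=8, 29-18=11, 38-29=9, 48-38=10 -> [3, 7, 8, 11, 9, 10]

Answer: 3 7 8 11 9 10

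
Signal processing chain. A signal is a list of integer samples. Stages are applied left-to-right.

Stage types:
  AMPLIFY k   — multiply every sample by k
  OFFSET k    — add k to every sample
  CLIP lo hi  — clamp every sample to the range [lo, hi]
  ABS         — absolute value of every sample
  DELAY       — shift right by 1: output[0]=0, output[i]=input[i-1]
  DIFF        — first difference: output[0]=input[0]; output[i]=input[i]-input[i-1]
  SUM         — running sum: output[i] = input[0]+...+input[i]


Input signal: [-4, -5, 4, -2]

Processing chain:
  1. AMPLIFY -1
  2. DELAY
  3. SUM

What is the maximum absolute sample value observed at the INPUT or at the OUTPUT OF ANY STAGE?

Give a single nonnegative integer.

Input: [-4, -5, 4, -2] (max |s|=5)
Stage 1 (AMPLIFY -1): -4*-1=4, -5*-1=5, 4*-1=-4, -2*-1=2 -> [4, 5, -4, 2] (max |s|=5)
Stage 2 (DELAY): [0, 4, 5, -4] = [0, 4, 5, -4] -> [0, 4, 5, -4] (max |s|=5)
Stage 3 (SUM): sum[0..0]=0, sum[0..1]=4, sum[0..2]=9, sum[0..3]=5 -> [0, 4, 9, 5] (max |s|=9)
Overall max amplitude: 9

Answer: 9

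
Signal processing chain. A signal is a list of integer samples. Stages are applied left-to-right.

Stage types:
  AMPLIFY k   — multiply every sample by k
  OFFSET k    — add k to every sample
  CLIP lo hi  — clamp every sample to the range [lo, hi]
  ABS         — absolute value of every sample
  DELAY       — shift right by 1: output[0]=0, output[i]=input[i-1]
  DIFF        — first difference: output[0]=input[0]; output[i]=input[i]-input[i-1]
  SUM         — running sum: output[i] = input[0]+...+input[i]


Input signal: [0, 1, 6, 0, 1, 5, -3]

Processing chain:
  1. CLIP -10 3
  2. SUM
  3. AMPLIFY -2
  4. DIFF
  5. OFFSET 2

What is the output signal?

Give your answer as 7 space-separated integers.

Answer: 2 0 -4 2 0 -4 8

Derivation:
Input: [0, 1, 6, 0, 1, 5, -3]
Stage 1 (CLIP -10 3): clip(0,-10,3)=0, clip(1,-10,3)=1, clip(6,-10,3)=3, clip(0,-10,3)=0, clip(1,-10,3)=1, clip(5,-10,3)=3, clip(-3,-10,3)=-3 -> [0, 1, 3, 0, 1, 3, -3]
Stage 2 (SUM): sum[0..0]=0, sum[0..1]=1, sum[0..2]=4, sum[0..3]=4, sum[0..4]=5, sum[0..5]=8, sum[0..6]=5 -> [0, 1, 4, 4, 5, 8, 5]
Stage 3 (AMPLIFY -2): 0*-2=0, 1*-2=-2, 4*-2=-8, 4*-2=-8, 5*-2=-10, 8*-2=-16, 5*-2=-10 -> [0, -2, -8, -8, -10, -16, -10]
Stage 4 (DIFF): s[0]=0, -2-0=-2, -8--2=-6, -8--8=0, -10--8=-2, -16--10=-6, -10--16=6 -> [0, -2, -6, 0, -2, -6, 6]
Stage 5 (OFFSET 2): 0+2=2, -2+2=0, -6+2=-4, 0+2=2, -2+2=0, -6+2=-4, 6+2=8 -> [2, 0, -4, 2, 0, -4, 8]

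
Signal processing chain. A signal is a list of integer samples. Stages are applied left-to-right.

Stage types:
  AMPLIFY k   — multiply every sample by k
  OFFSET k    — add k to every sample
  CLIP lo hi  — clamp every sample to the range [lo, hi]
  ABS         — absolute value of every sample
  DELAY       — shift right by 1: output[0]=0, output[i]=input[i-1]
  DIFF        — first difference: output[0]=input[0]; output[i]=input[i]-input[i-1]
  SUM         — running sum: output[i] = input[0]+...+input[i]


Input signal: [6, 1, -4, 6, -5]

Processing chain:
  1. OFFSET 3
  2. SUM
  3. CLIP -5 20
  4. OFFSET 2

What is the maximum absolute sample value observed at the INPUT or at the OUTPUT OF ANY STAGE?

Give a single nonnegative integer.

Input: [6, 1, -4, 6, -5] (max |s|=6)
Stage 1 (OFFSET 3): 6+3=9, 1+3=4, -4+3=-1, 6+3=9, -5+3=-2 -> [9, 4, -1, 9, -2] (max |s|=9)
Stage 2 (SUM): sum[0..0]=9, sum[0..1]=13, sum[0..2]=12, sum[0..3]=21, sum[0..4]=19 -> [9, 13, 12, 21, 19] (max |s|=21)
Stage 3 (CLIP -5 20): clip(9,-5,20)=9, clip(13,-5,20)=13, clip(12,-5,20)=12, clip(21,-5,20)=20, clip(19,-5,20)=19 -> [9, 13, 12, 20, 19] (max |s|=20)
Stage 4 (OFFSET 2): 9+2=11, 13+2=15, 12+2=14, 20+2=22, 19+2=21 -> [11, 15, 14, 22, 21] (max |s|=22)
Overall max amplitude: 22

Answer: 22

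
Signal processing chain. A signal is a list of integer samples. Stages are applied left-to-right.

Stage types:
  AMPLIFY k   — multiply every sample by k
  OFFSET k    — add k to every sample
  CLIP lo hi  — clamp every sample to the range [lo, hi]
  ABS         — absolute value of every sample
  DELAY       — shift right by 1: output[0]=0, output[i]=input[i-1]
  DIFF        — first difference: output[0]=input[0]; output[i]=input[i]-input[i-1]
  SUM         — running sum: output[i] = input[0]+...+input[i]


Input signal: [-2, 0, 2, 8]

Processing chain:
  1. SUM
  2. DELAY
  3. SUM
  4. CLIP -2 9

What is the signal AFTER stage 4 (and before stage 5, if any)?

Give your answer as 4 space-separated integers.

Answer: 0 -2 -2 -2

Derivation:
Input: [-2, 0, 2, 8]
Stage 1 (SUM): sum[0..0]=-2, sum[0..1]=-2, sum[0..2]=0, sum[0..3]=8 -> [-2, -2, 0, 8]
Stage 2 (DELAY): [0, -2, -2, 0] = [0, -2, -2, 0] -> [0, -2, -2, 0]
Stage 3 (SUM): sum[0..0]=0, sum[0..1]=-2, sum[0..2]=-4, sum[0..3]=-4 -> [0, -2, -4, -4]
Stage 4 (CLIP -2 9): clip(0,-2,9)=0, clip(-2,-2,9)=-2, clip(-4,-2,9)=-2, clip(-4,-2,9)=-2 -> [0, -2, -2, -2]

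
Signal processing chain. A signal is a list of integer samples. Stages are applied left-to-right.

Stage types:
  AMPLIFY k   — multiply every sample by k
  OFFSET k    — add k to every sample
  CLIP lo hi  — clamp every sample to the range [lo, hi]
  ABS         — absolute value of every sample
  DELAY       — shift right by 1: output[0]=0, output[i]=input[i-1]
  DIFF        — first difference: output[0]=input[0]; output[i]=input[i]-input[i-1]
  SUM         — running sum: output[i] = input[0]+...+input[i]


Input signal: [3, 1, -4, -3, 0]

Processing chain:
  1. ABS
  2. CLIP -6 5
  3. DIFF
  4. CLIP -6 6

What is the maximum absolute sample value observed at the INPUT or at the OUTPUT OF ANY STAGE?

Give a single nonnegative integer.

Answer: 4

Derivation:
Input: [3, 1, -4, -3, 0] (max |s|=4)
Stage 1 (ABS): |3|=3, |1|=1, |-4|=4, |-3|=3, |0|=0 -> [3, 1, 4, 3, 0] (max |s|=4)
Stage 2 (CLIP -6 5): clip(3,-6,5)=3, clip(1,-6,5)=1, clip(4,-6,5)=4, clip(3,-6,5)=3, clip(0,-6,5)=0 -> [3, 1, 4, 3, 0] (max |s|=4)
Stage 3 (DIFF): s[0]=3, 1-3=-2, 4-1=3, 3-4=-1, 0-3=-3 -> [3, -2, 3, -1, -3] (max |s|=3)
Stage 4 (CLIP -6 6): clip(3,-6,6)=3, clip(-2,-6,6)=-2, clip(3,-6,6)=3, clip(-1,-6,6)=-1, clip(-3,-6,6)=-3 -> [3, -2, 3, -1, -3] (max |s|=3)
Overall max amplitude: 4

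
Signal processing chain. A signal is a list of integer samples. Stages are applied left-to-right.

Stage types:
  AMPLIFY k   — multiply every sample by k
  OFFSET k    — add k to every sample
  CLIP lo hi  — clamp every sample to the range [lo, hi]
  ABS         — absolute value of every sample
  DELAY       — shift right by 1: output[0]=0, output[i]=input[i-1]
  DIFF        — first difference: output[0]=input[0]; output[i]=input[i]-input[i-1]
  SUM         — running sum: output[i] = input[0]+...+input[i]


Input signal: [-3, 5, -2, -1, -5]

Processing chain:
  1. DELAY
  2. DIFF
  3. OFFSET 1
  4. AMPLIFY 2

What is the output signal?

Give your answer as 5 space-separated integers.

Input: [-3, 5, -2, -1, -5]
Stage 1 (DELAY): [0, -3, 5, -2, -1] = [0, -3, 5, -2, -1] -> [0, -3, 5, -2, -1]
Stage 2 (DIFF): s[0]=0, -3-0=-3, 5--3=8, -2-5=-7, -1--2=1 -> [0, -3, 8, -7, 1]
Stage 3 (OFFSET 1): 0+1=1, -3+1=-2, 8+1=9, -7+1=-6, 1+1=2 -> [1, -2, 9, -6, 2]
Stage 4 (AMPLIFY 2): 1*2=2, -2*2=-4, 9*2=18, -6*2=-12, 2*2=4 -> [2, -4, 18, -12, 4]

Answer: 2 -4 18 -12 4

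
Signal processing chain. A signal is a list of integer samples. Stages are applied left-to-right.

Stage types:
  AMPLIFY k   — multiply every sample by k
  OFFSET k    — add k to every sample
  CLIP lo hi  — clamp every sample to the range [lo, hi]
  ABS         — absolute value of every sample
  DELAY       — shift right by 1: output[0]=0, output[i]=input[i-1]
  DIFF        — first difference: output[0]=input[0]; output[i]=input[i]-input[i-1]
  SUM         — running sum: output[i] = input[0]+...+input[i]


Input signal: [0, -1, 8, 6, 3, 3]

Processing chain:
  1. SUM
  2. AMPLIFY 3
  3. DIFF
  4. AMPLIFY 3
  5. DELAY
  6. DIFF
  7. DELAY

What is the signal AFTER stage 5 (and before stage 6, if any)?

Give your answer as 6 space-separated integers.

Answer: 0 0 -9 72 54 27

Derivation:
Input: [0, -1, 8, 6, 3, 3]
Stage 1 (SUM): sum[0..0]=0, sum[0..1]=-1, sum[0..2]=7, sum[0..3]=13, sum[0..4]=16, sum[0..5]=19 -> [0, -1, 7, 13, 16, 19]
Stage 2 (AMPLIFY 3): 0*3=0, -1*3=-3, 7*3=21, 13*3=39, 16*3=48, 19*3=57 -> [0, -3, 21, 39, 48, 57]
Stage 3 (DIFF): s[0]=0, -3-0=-3, 21--3=24, 39-21=18, 48-39=9, 57-48=9 -> [0, -3, 24, 18, 9, 9]
Stage 4 (AMPLIFY 3): 0*3=0, -3*3=-9, 24*3=72, 18*3=54, 9*3=27, 9*3=27 -> [0, -9, 72, 54, 27, 27]
Stage 5 (DELAY): [0, 0, -9, 72, 54, 27] = [0, 0, -9, 72, 54, 27] -> [0, 0, -9, 72, 54, 27]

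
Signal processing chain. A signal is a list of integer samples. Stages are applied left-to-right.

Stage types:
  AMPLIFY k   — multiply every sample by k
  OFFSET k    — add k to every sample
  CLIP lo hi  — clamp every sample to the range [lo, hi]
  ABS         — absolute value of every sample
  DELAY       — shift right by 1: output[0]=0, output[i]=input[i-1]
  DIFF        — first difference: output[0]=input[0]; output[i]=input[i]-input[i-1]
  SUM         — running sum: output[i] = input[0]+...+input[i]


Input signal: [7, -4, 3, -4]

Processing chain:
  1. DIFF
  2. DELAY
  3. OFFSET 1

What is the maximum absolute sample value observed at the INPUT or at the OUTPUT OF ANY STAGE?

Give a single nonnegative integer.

Answer: 11

Derivation:
Input: [7, -4, 3, -4] (max |s|=7)
Stage 1 (DIFF): s[0]=7, -4-7=-11, 3--4=7, -4-3=-7 -> [7, -11, 7, -7] (max |s|=11)
Stage 2 (DELAY): [0, 7, -11, 7] = [0, 7, -11, 7] -> [0, 7, -11, 7] (max |s|=11)
Stage 3 (OFFSET 1): 0+1=1, 7+1=8, -11+1=-10, 7+1=8 -> [1, 8, -10, 8] (max |s|=10)
Overall max amplitude: 11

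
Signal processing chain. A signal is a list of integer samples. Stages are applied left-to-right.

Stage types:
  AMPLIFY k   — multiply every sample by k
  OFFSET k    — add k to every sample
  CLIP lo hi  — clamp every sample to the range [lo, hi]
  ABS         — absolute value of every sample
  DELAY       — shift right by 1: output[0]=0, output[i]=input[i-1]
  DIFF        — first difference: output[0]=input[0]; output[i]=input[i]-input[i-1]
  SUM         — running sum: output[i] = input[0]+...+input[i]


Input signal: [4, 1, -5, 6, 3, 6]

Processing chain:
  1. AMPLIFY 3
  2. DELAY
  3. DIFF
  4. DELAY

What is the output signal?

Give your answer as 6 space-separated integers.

Input: [4, 1, -5, 6, 3, 6]
Stage 1 (AMPLIFY 3): 4*3=12, 1*3=3, -5*3=-15, 6*3=18, 3*3=9, 6*3=18 -> [12, 3, -15, 18, 9, 18]
Stage 2 (DELAY): [0, 12, 3, -15, 18, 9] = [0, 12, 3, -15, 18, 9] -> [0, 12, 3, -15, 18, 9]
Stage 3 (DIFF): s[0]=0, 12-0=12, 3-12=-9, -15-3=-18, 18--15=33, 9-18=-9 -> [0, 12, -9, -18, 33, -9]
Stage 4 (DELAY): [0, 0, 12, -9, -18, 33] = [0, 0, 12, -9, -18, 33] -> [0, 0, 12, -9, -18, 33]

Answer: 0 0 12 -9 -18 33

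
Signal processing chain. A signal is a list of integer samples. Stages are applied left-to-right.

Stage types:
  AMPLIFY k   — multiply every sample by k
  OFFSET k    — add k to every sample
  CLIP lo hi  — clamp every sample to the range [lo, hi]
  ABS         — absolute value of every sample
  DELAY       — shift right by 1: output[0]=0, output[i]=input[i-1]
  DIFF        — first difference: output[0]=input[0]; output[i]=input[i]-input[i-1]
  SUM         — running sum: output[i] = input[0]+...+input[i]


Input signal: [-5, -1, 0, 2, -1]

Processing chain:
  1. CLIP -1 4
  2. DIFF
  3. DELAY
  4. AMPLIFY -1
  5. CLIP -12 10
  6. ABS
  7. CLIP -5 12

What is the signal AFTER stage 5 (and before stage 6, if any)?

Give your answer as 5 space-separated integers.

Answer: 0 1 0 -1 -2

Derivation:
Input: [-5, -1, 0, 2, -1]
Stage 1 (CLIP -1 4): clip(-5,-1,4)=-1, clip(-1,-1,4)=-1, clip(0,-1,4)=0, clip(2,-1,4)=2, clip(-1,-1,4)=-1 -> [-1, -1, 0, 2, -1]
Stage 2 (DIFF): s[0]=-1, -1--1=0, 0--1=1, 2-0=2, -1-2=-3 -> [-1, 0, 1, 2, -3]
Stage 3 (DELAY): [0, -1, 0, 1, 2] = [0, -1, 0, 1, 2] -> [0, -1, 0, 1, 2]
Stage 4 (AMPLIFY -1): 0*-1=0, -1*-1=1, 0*-1=0, 1*-1=-1, 2*-1=-2 -> [0, 1, 0, -1, -2]
Stage 5 (CLIP -12 10): clip(0,-12,10)=0, clip(1,-12,10)=1, clip(0,-12,10)=0, clip(-1,-12,10)=-1, clip(-2,-12,10)=-2 -> [0, 1, 0, -1, -2]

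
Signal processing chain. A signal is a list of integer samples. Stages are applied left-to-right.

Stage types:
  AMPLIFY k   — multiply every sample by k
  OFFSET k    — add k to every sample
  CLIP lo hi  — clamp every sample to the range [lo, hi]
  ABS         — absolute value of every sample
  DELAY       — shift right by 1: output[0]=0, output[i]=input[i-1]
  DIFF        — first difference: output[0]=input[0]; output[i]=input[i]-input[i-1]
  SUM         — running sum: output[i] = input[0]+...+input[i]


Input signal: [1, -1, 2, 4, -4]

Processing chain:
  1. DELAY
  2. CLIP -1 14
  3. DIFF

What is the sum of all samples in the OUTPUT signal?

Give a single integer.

Answer: 4

Derivation:
Input: [1, -1, 2, 4, -4]
Stage 1 (DELAY): [0, 1, -1, 2, 4] = [0, 1, -1, 2, 4] -> [0, 1, -1, 2, 4]
Stage 2 (CLIP -1 14): clip(0,-1,14)=0, clip(1,-1,14)=1, clip(-1,-1,14)=-1, clip(2,-1,14)=2, clip(4,-1,14)=4 -> [0, 1, -1, 2, 4]
Stage 3 (DIFF): s[0]=0, 1-0=1, -1-1=-2, 2--1=3, 4-2=2 -> [0, 1, -2, 3, 2]
Output sum: 4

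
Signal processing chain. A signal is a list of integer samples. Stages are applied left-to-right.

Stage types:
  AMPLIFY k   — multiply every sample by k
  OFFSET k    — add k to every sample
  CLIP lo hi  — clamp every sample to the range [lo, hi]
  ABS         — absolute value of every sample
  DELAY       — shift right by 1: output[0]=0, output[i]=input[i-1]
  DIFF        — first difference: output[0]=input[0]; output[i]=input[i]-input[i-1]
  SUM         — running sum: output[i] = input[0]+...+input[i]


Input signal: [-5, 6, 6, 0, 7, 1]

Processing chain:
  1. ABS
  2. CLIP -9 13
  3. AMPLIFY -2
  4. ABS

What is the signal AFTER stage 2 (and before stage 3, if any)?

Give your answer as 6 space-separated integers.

Input: [-5, 6, 6, 0, 7, 1]
Stage 1 (ABS): |-5|=5, |6|=6, |6|=6, |0|=0, |7|=7, |1|=1 -> [5, 6, 6, 0, 7, 1]
Stage 2 (CLIP -9 13): clip(5,-9,13)=5, clip(6,-9,13)=6, clip(6,-9,13)=6, clip(0,-9,13)=0, clip(7,-9,13)=7, clip(1,-9,13)=1 -> [5, 6, 6, 0, 7, 1]

Answer: 5 6 6 0 7 1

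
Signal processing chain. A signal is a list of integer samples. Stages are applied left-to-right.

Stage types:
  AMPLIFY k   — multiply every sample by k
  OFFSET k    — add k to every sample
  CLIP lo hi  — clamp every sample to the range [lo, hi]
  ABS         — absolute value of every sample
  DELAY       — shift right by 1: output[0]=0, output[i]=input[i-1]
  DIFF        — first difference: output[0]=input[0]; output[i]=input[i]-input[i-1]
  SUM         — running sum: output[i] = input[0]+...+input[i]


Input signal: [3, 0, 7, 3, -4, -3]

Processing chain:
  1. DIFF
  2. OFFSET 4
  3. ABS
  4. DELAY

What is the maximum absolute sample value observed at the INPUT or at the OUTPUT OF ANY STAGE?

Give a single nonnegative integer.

Input: [3, 0, 7, 3, -4, -3] (max |s|=7)
Stage 1 (DIFF): s[0]=3, 0-3=-3, 7-0=7, 3-7=-4, -4-3=-7, -3--4=1 -> [3, -3, 7, -4, -7, 1] (max |s|=7)
Stage 2 (OFFSET 4): 3+4=7, -3+4=1, 7+4=11, -4+4=0, -7+4=-3, 1+4=5 -> [7, 1, 11, 0, -3, 5] (max |s|=11)
Stage 3 (ABS): |7|=7, |1|=1, |11|=11, |0|=0, |-3|=3, |5|=5 -> [7, 1, 11, 0, 3, 5] (max |s|=11)
Stage 4 (DELAY): [0, 7, 1, 11, 0, 3] = [0, 7, 1, 11, 0, 3] -> [0, 7, 1, 11, 0, 3] (max |s|=11)
Overall max amplitude: 11

Answer: 11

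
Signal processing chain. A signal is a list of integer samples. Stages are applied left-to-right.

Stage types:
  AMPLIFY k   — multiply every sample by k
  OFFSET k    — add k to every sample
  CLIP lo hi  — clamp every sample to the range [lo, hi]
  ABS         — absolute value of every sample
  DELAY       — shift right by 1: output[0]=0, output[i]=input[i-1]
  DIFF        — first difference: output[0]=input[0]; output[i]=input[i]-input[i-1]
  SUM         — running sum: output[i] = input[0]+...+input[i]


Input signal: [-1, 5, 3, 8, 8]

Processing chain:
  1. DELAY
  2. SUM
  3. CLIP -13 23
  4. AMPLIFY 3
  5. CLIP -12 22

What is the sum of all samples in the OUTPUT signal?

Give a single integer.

Input: [-1, 5, 3, 8, 8]
Stage 1 (DELAY): [0, -1, 5, 3, 8] = [0, -1, 5, 3, 8] -> [0, -1, 5, 3, 8]
Stage 2 (SUM): sum[0..0]=0, sum[0..1]=-1, sum[0..2]=4, sum[0..3]=7, sum[0..4]=15 -> [0, -1, 4, 7, 15]
Stage 3 (CLIP -13 23): clip(0,-13,23)=0, clip(-1,-13,23)=-1, clip(4,-13,23)=4, clip(7,-13,23)=7, clip(15,-13,23)=15 -> [0, -1, 4, 7, 15]
Stage 4 (AMPLIFY 3): 0*3=0, -1*3=-3, 4*3=12, 7*3=21, 15*3=45 -> [0, -3, 12, 21, 45]
Stage 5 (CLIP -12 22): clip(0,-12,22)=0, clip(-3,-12,22)=-3, clip(12,-12,22)=12, clip(21,-12,22)=21, clip(45,-12,22)=22 -> [0, -3, 12, 21, 22]
Output sum: 52

Answer: 52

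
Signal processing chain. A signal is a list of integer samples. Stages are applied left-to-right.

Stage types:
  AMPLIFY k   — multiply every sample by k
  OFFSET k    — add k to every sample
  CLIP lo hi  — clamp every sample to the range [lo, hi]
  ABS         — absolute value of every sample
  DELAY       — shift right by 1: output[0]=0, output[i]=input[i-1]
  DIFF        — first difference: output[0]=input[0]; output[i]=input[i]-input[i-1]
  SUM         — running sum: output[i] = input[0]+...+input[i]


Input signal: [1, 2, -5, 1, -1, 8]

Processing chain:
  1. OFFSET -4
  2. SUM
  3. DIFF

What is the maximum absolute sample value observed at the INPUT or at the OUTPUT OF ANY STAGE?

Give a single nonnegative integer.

Input: [1, 2, -5, 1, -1, 8] (max |s|=8)
Stage 1 (OFFSET -4): 1+-4=-3, 2+-4=-2, -5+-4=-9, 1+-4=-3, -1+-4=-5, 8+-4=4 -> [-3, -2, -9, -3, -5, 4] (max |s|=9)
Stage 2 (SUM): sum[0..0]=-3, sum[0..1]=-5, sum[0..2]=-14, sum[0..3]=-17, sum[0..4]=-22, sum[0..5]=-18 -> [-3, -5, -14, -17, -22, -18] (max |s|=22)
Stage 3 (DIFF): s[0]=-3, -5--3=-2, -14--5=-9, -17--14=-3, -22--17=-5, -18--22=4 -> [-3, -2, -9, -3, -5, 4] (max |s|=9)
Overall max amplitude: 22

Answer: 22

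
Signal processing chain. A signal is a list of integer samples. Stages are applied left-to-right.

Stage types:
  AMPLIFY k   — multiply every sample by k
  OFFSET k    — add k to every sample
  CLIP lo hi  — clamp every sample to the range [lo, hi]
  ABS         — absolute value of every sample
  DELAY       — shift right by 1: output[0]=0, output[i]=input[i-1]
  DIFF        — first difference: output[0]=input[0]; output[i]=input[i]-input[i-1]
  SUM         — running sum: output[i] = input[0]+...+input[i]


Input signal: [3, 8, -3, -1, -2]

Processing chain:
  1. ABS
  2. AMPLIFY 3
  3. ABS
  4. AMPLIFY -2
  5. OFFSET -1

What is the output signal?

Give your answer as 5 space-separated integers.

Answer: -19 -49 -19 -7 -13

Derivation:
Input: [3, 8, -3, -1, -2]
Stage 1 (ABS): |3|=3, |8|=8, |-3|=3, |-1|=1, |-2|=2 -> [3, 8, 3, 1, 2]
Stage 2 (AMPLIFY 3): 3*3=9, 8*3=24, 3*3=9, 1*3=3, 2*3=6 -> [9, 24, 9, 3, 6]
Stage 3 (ABS): |9|=9, |24|=24, |9|=9, |3|=3, |6|=6 -> [9, 24, 9, 3, 6]
Stage 4 (AMPLIFY -2): 9*-2=-18, 24*-2=-48, 9*-2=-18, 3*-2=-6, 6*-2=-12 -> [-18, -48, -18, -6, -12]
Stage 5 (OFFSET -1): -18+-1=-19, -48+-1=-49, -18+-1=-19, -6+-1=-7, -12+-1=-13 -> [-19, -49, -19, -7, -13]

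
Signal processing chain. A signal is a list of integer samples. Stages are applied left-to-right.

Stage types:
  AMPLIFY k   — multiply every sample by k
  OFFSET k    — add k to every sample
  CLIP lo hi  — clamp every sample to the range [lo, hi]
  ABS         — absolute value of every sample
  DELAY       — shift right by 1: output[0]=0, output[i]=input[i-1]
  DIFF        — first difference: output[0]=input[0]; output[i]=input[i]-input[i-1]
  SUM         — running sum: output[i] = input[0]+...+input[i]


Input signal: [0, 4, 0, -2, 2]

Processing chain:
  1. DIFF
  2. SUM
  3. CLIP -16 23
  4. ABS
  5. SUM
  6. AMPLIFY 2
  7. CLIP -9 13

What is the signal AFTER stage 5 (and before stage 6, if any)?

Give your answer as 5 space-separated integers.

Input: [0, 4, 0, -2, 2]
Stage 1 (DIFF): s[0]=0, 4-0=4, 0-4=-4, -2-0=-2, 2--2=4 -> [0, 4, -4, -2, 4]
Stage 2 (SUM): sum[0..0]=0, sum[0..1]=4, sum[0..2]=0, sum[0..3]=-2, sum[0..4]=2 -> [0, 4, 0, -2, 2]
Stage 3 (CLIP -16 23): clip(0,-16,23)=0, clip(4,-16,23)=4, clip(0,-16,23)=0, clip(-2,-16,23)=-2, clip(2,-16,23)=2 -> [0, 4, 0, -2, 2]
Stage 4 (ABS): |0|=0, |4|=4, |0|=0, |-2|=2, |2|=2 -> [0, 4, 0, 2, 2]
Stage 5 (SUM): sum[0..0]=0, sum[0..1]=4, sum[0..2]=4, sum[0..3]=6, sum[0..4]=8 -> [0, 4, 4, 6, 8]

Answer: 0 4 4 6 8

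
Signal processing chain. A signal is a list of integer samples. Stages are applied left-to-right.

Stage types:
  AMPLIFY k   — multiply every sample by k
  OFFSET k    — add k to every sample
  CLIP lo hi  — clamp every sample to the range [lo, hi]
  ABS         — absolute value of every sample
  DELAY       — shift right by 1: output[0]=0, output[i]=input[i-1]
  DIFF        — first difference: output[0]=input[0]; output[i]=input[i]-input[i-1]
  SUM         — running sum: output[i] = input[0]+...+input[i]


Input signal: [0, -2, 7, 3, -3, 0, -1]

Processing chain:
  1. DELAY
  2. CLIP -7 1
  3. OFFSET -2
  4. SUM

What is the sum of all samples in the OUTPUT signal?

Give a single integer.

Input: [0, -2, 7, 3, -3, 0, -1]
Stage 1 (DELAY): [0, 0, -2, 7, 3, -3, 0] = [0, 0, -2, 7, 3, -3, 0] -> [0, 0, -2, 7, 3, -3, 0]
Stage 2 (CLIP -7 1): clip(0,-7,1)=0, clip(0,-7,1)=0, clip(-2,-7,1)=-2, clip(7,-7,1)=1, clip(3,-7,1)=1, clip(-3,-7,1)=-3, clip(0,-7,1)=0 -> [0, 0, -2, 1, 1, -3, 0]
Stage 3 (OFFSET -2): 0+-2=-2, 0+-2=-2, -2+-2=-4, 1+-2=-1, 1+-2=-1, -3+-2=-5, 0+-2=-2 -> [-2, -2, -4, -1, -1, -5, -2]
Stage 4 (SUM): sum[0..0]=-2, sum[0..1]=-4, sum[0..2]=-8, sum[0..3]=-9, sum[0..4]=-10, sum[0..5]=-15, sum[0..6]=-17 -> [-2, -4, -8, -9, -10, -15, -17]
Output sum: -65

Answer: -65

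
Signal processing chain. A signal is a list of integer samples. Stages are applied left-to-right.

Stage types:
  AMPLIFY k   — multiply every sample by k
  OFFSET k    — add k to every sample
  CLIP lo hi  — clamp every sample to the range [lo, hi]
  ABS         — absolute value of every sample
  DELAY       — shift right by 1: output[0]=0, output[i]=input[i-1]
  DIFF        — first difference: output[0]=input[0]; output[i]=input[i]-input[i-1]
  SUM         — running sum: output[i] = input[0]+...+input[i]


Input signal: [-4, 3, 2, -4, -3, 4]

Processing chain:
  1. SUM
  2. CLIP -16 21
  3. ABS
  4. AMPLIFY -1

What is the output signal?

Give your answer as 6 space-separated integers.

Answer: -4 -1 -1 -3 -6 -2

Derivation:
Input: [-4, 3, 2, -4, -3, 4]
Stage 1 (SUM): sum[0..0]=-4, sum[0..1]=-1, sum[0..2]=1, sum[0..3]=-3, sum[0..4]=-6, sum[0..5]=-2 -> [-4, -1, 1, -3, -6, -2]
Stage 2 (CLIP -16 21): clip(-4,-16,21)=-4, clip(-1,-16,21)=-1, clip(1,-16,21)=1, clip(-3,-16,21)=-3, clip(-6,-16,21)=-6, clip(-2,-16,21)=-2 -> [-4, -1, 1, -3, -6, -2]
Stage 3 (ABS): |-4|=4, |-1|=1, |1|=1, |-3|=3, |-6|=6, |-2|=2 -> [4, 1, 1, 3, 6, 2]
Stage 4 (AMPLIFY -1): 4*-1=-4, 1*-1=-1, 1*-1=-1, 3*-1=-3, 6*-1=-6, 2*-1=-2 -> [-4, -1, -1, -3, -6, -2]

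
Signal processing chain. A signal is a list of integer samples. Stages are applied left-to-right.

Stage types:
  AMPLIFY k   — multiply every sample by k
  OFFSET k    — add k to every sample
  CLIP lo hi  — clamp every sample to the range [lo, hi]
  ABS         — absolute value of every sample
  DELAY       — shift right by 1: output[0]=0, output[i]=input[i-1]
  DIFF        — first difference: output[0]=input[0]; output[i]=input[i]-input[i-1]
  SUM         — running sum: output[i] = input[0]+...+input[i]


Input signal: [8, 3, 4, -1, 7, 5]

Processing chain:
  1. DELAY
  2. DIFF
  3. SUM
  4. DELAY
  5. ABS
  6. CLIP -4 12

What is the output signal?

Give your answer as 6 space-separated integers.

Answer: 0 0 8 3 4 1

Derivation:
Input: [8, 3, 4, -1, 7, 5]
Stage 1 (DELAY): [0, 8, 3, 4, -1, 7] = [0, 8, 3, 4, -1, 7] -> [0, 8, 3, 4, -1, 7]
Stage 2 (DIFF): s[0]=0, 8-0=8, 3-8=-5, 4-3=1, -1-4=-5, 7--1=8 -> [0, 8, -5, 1, -5, 8]
Stage 3 (SUM): sum[0..0]=0, sum[0..1]=8, sum[0..2]=3, sum[0..3]=4, sum[0..4]=-1, sum[0..5]=7 -> [0, 8, 3, 4, -1, 7]
Stage 4 (DELAY): [0, 0, 8, 3, 4, -1] = [0, 0, 8, 3, 4, -1] -> [0, 0, 8, 3, 4, -1]
Stage 5 (ABS): |0|=0, |0|=0, |8|=8, |3|=3, |4|=4, |-1|=1 -> [0, 0, 8, 3, 4, 1]
Stage 6 (CLIP -4 12): clip(0,-4,12)=0, clip(0,-4,12)=0, clip(8,-4,12)=8, clip(3,-4,12)=3, clip(4,-4,12)=4, clip(1,-4,12)=1 -> [0, 0, 8, 3, 4, 1]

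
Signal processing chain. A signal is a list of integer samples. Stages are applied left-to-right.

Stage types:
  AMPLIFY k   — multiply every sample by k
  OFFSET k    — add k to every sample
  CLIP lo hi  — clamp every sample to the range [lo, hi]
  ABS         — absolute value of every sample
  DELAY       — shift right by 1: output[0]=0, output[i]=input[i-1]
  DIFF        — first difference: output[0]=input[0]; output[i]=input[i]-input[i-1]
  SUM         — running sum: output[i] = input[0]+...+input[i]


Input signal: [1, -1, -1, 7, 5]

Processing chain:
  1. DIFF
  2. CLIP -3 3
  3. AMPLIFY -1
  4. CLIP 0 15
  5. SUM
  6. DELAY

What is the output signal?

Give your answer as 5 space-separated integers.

Input: [1, -1, -1, 7, 5]
Stage 1 (DIFF): s[0]=1, -1-1=-2, -1--1=0, 7--1=8, 5-7=-2 -> [1, -2, 0, 8, -2]
Stage 2 (CLIP -3 3): clip(1,-3,3)=1, clip(-2,-3,3)=-2, clip(0,-3,3)=0, clip(8,-3,3)=3, clip(-2,-3,3)=-2 -> [1, -2, 0, 3, -2]
Stage 3 (AMPLIFY -1): 1*-1=-1, -2*-1=2, 0*-1=0, 3*-1=-3, -2*-1=2 -> [-1, 2, 0, -3, 2]
Stage 4 (CLIP 0 15): clip(-1,0,15)=0, clip(2,0,15)=2, clip(0,0,15)=0, clip(-3,0,15)=0, clip(2,0,15)=2 -> [0, 2, 0, 0, 2]
Stage 5 (SUM): sum[0..0]=0, sum[0..1]=2, sum[0..2]=2, sum[0..3]=2, sum[0..4]=4 -> [0, 2, 2, 2, 4]
Stage 6 (DELAY): [0, 0, 2, 2, 2] = [0, 0, 2, 2, 2] -> [0, 0, 2, 2, 2]

Answer: 0 0 2 2 2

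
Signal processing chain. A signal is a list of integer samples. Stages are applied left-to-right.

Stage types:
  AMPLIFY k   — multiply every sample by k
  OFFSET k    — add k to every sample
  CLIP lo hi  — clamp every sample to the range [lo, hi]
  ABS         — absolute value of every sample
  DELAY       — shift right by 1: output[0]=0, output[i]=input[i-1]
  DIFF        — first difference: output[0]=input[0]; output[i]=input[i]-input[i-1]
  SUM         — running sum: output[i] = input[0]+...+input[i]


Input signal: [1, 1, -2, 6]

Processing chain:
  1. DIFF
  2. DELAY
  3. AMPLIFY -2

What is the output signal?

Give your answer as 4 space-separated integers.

Input: [1, 1, -2, 6]
Stage 1 (DIFF): s[0]=1, 1-1=0, -2-1=-3, 6--2=8 -> [1, 0, -3, 8]
Stage 2 (DELAY): [0, 1, 0, -3] = [0, 1, 0, -3] -> [0, 1, 0, -3]
Stage 3 (AMPLIFY -2): 0*-2=0, 1*-2=-2, 0*-2=0, -3*-2=6 -> [0, -2, 0, 6]

Answer: 0 -2 0 6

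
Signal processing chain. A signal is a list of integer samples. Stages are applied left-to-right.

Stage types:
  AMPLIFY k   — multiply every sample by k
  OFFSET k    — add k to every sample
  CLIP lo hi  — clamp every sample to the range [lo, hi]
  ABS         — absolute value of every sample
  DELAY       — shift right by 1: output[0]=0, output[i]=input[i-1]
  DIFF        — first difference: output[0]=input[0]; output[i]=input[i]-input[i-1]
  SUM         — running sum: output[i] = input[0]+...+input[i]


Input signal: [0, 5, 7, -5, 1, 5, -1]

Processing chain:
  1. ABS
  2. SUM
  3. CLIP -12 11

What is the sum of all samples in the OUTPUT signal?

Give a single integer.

Input: [0, 5, 7, -5, 1, 5, -1]
Stage 1 (ABS): |0|=0, |5|=5, |7|=7, |-5|=5, |1|=1, |5|=5, |-1|=1 -> [0, 5, 7, 5, 1, 5, 1]
Stage 2 (SUM): sum[0..0]=0, sum[0..1]=5, sum[0..2]=12, sum[0..3]=17, sum[0..4]=18, sum[0..5]=23, sum[0..6]=24 -> [0, 5, 12, 17, 18, 23, 24]
Stage 3 (CLIP -12 11): clip(0,-12,11)=0, clip(5,-12,11)=5, clip(12,-12,11)=11, clip(17,-12,11)=11, clip(18,-12,11)=11, clip(23,-12,11)=11, clip(24,-12,11)=11 -> [0, 5, 11, 11, 11, 11, 11]
Output sum: 60

Answer: 60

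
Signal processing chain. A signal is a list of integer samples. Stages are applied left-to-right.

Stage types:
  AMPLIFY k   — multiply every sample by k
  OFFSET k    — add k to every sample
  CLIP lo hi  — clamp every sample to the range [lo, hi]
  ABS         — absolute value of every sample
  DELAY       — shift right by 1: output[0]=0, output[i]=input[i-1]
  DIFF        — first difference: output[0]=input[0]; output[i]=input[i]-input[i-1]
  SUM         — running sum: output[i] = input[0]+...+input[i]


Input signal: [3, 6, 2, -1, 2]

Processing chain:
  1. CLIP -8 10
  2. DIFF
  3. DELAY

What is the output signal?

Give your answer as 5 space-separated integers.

Input: [3, 6, 2, -1, 2]
Stage 1 (CLIP -8 10): clip(3,-8,10)=3, clip(6,-8,10)=6, clip(2,-8,10)=2, clip(-1,-8,10)=-1, clip(2,-8,10)=2 -> [3, 6, 2, -1, 2]
Stage 2 (DIFF): s[0]=3, 6-3=3, 2-6=-4, -1-2=-3, 2--1=3 -> [3, 3, -4, -3, 3]
Stage 3 (DELAY): [0, 3, 3, -4, -3] = [0, 3, 3, -4, -3] -> [0, 3, 3, -4, -3]

Answer: 0 3 3 -4 -3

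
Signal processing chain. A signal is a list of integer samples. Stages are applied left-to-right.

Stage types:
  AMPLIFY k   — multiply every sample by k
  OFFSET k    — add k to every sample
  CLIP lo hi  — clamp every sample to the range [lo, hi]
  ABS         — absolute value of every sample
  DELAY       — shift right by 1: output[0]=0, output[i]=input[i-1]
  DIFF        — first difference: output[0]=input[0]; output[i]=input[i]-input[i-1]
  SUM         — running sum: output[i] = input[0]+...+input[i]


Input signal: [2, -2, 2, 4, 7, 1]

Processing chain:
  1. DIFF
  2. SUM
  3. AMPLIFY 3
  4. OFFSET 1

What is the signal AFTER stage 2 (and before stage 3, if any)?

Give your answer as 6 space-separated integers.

Input: [2, -2, 2, 4, 7, 1]
Stage 1 (DIFF): s[0]=2, -2-2=-4, 2--2=4, 4-2=2, 7-4=3, 1-7=-6 -> [2, -4, 4, 2, 3, -6]
Stage 2 (SUM): sum[0..0]=2, sum[0..1]=-2, sum[0..2]=2, sum[0..3]=4, sum[0..4]=7, sum[0..5]=1 -> [2, -2, 2, 4, 7, 1]

Answer: 2 -2 2 4 7 1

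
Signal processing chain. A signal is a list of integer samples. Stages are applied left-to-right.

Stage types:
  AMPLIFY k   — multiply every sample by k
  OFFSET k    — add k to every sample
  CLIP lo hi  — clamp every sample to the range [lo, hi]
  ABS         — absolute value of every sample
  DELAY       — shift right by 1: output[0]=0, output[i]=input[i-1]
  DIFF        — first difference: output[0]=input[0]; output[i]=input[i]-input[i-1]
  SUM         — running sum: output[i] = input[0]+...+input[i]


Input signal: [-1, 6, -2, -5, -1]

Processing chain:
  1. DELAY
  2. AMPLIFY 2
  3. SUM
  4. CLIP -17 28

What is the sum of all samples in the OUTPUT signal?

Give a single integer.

Answer: 10

Derivation:
Input: [-1, 6, -2, -5, -1]
Stage 1 (DELAY): [0, -1, 6, -2, -5] = [0, -1, 6, -2, -5] -> [0, -1, 6, -2, -5]
Stage 2 (AMPLIFY 2): 0*2=0, -1*2=-2, 6*2=12, -2*2=-4, -5*2=-10 -> [0, -2, 12, -4, -10]
Stage 3 (SUM): sum[0..0]=0, sum[0..1]=-2, sum[0..2]=10, sum[0..3]=6, sum[0..4]=-4 -> [0, -2, 10, 6, -4]
Stage 4 (CLIP -17 28): clip(0,-17,28)=0, clip(-2,-17,28)=-2, clip(10,-17,28)=10, clip(6,-17,28)=6, clip(-4,-17,28)=-4 -> [0, -2, 10, 6, -4]
Output sum: 10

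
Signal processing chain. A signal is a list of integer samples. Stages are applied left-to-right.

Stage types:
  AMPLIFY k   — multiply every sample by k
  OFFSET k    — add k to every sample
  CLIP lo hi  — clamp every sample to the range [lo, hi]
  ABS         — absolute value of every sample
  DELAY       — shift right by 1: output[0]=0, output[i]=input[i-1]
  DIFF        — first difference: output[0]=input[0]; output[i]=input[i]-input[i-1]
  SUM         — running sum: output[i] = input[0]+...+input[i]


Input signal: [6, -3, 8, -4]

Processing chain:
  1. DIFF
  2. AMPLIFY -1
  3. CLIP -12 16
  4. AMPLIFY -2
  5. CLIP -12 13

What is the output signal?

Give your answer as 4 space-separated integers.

Input: [6, -3, 8, -4]
Stage 1 (DIFF): s[0]=6, -3-6=-9, 8--3=11, -4-8=-12 -> [6, -9, 11, -12]
Stage 2 (AMPLIFY -1): 6*-1=-6, -9*-1=9, 11*-1=-11, -12*-1=12 -> [-6, 9, -11, 12]
Stage 3 (CLIP -12 16): clip(-6,-12,16)=-6, clip(9,-12,16)=9, clip(-11,-12,16)=-11, clip(12,-12,16)=12 -> [-6, 9, -11, 12]
Stage 4 (AMPLIFY -2): -6*-2=12, 9*-2=-18, -11*-2=22, 12*-2=-24 -> [12, -18, 22, -24]
Stage 5 (CLIP -12 13): clip(12,-12,13)=12, clip(-18,-12,13)=-12, clip(22,-12,13)=13, clip(-24,-12,13)=-12 -> [12, -12, 13, -12]

Answer: 12 -12 13 -12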